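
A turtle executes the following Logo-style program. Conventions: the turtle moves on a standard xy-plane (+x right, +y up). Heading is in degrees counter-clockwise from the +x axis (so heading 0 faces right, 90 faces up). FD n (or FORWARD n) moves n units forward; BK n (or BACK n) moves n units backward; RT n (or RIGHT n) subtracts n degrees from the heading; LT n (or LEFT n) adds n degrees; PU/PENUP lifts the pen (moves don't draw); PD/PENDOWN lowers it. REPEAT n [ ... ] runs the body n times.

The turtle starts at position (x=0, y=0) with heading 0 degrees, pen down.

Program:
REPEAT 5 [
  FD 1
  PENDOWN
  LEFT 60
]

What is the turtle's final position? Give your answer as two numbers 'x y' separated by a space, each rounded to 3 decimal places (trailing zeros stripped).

Executing turtle program step by step:
Start: pos=(0,0), heading=0, pen down
REPEAT 5 [
  -- iteration 1/5 --
  FD 1: (0,0) -> (1,0) [heading=0, draw]
  PD: pen down
  LT 60: heading 0 -> 60
  -- iteration 2/5 --
  FD 1: (1,0) -> (1.5,0.866) [heading=60, draw]
  PD: pen down
  LT 60: heading 60 -> 120
  -- iteration 3/5 --
  FD 1: (1.5,0.866) -> (1,1.732) [heading=120, draw]
  PD: pen down
  LT 60: heading 120 -> 180
  -- iteration 4/5 --
  FD 1: (1,1.732) -> (0,1.732) [heading=180, draw]
  PD: pen down
  LT 60: heading 180 -> 240
  -- iteration 5/5 --
  FD 1: (0,1.732) -> (-0.5,0.866) [heading=240, draw]
  PD: pen down
  LT 60: heading 240 -> 300
]
Final: pos=(-0.5,0.866), heading=300, 5 segment(s) drawn

Answer: -0.5 0.866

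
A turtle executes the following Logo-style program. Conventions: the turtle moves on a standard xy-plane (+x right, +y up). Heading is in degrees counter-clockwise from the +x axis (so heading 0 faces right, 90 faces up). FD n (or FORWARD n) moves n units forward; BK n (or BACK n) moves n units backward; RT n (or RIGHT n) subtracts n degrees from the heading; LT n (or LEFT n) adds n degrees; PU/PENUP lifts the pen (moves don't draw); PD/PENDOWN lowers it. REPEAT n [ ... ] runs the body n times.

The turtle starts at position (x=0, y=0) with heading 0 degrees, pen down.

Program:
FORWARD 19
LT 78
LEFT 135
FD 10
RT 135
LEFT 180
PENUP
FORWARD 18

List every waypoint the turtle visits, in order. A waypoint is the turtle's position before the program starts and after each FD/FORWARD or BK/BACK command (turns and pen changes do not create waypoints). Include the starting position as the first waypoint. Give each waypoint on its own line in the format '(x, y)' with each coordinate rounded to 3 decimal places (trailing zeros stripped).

Executing turtle program step by step:
Start: pos=(0,0), heading=0, pen down
FD 19: (0,0) -> (19,0) [heading=0, draw]
LT 78: heading 0 -> 78
LT 135: heading 78 -> 213
FD 10: (19,0) -> (10.613,-5.446) [heading=213, draw]
RT 135: heading 213 -> 78
LT 180: heading 78 -> 258
PU: pen up
FD 18: (10.613,-5.446) -> (6.871,-23.053) [heading=258, move]
Final: pos=(6.871,-23.053), heading=258, 2 segment(s) drawn
Waypoints (4 total):
(0, 0)
(19, 0)
(10.613, -5.446)
(6.871, -23.053)

Answer: (0, 0)
(19, 0)
(10.613, -5.446)
(6.871, -23.053)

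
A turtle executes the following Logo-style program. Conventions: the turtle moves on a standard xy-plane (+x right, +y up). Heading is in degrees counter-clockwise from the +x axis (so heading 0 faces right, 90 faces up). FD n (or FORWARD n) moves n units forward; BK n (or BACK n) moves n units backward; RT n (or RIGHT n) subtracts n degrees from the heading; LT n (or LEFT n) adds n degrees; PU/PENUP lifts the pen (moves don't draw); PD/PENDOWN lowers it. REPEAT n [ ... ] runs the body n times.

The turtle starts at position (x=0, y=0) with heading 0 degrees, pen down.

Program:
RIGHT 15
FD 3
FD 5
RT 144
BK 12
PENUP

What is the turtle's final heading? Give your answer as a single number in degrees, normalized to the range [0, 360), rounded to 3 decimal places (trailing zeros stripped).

Executing turtle program step by step:
Start: pos=(0,0), heading=0, pen down
RT 15: heading 0 -> 345
FD 3: (0,0) -> (2.898,-0.776) [heading=345, draw]
FD 5: (2.898,-0.776) -> (7.727,-2.071) [heading=345, draw]
RT 144: heading 345 -> 201
BK 12: (7.727,-2.071) -> (18.93,2.23) [heading=201, draw]
PU: pen up
Final: pos=(18.93,2.23), heading=201, 3 segment(s) drawn

Answer: 201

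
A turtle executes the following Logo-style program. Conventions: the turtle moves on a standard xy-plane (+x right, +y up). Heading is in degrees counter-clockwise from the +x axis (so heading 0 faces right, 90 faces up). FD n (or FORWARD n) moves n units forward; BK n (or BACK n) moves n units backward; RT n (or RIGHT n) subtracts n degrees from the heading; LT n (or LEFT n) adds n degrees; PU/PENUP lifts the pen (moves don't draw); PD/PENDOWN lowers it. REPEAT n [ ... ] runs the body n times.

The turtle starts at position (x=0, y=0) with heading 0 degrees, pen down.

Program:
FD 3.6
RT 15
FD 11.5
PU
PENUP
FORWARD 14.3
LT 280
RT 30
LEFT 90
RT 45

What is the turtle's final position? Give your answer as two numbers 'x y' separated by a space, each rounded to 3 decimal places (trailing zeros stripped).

Answer: 28.521 -6.678

Derivation:
Executing turtle program step by step:
Start: pos=(0,0), heading=0, pen down
FD 3.6: (0,0) -> (3.6,0) [heading=0, draw]
RT 15: heading 0 -> 345
FD 11.5: (3.6,0) -> (14.708,-2.976) [heading=345, draw]
PU: pen up
PU: pen up
FD 14.3: (14.708,-2.976) -> (28.521,-6.678) [heading=345, move]
LT 280: heading 345 -> 265
RT 30: heading 265 -> 235
LT 90: heading 235 -> 325
RT 45: heading 325 -> 280
Final: pos=(28.521,-6.678), heading=280, 2 segment(s) drawn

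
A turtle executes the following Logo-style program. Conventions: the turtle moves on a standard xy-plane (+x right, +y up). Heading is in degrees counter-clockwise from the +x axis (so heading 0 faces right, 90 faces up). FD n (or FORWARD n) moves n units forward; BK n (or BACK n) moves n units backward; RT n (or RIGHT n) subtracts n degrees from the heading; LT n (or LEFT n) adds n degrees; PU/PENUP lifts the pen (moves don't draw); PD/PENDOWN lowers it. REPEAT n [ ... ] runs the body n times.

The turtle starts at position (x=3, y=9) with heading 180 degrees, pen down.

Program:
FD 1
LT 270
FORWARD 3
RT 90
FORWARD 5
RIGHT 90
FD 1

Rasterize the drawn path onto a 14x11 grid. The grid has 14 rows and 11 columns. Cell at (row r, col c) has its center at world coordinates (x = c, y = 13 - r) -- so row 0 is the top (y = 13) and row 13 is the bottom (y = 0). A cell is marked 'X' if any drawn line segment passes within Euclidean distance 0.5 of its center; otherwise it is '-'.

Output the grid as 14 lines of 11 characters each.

Segment 0: (3,9) -> (2,9)
Segment 1: (2,9) -> (2,12)
Segment 2: (2,12) -> (7,12)
Segment 3: (7,12) -> (7,11)

Answer: -----------
--XXXXXX---
--X----X---
--X--------
--XX-------
-----------
-----------
-----------
-----------
-----------
-----------
-----------
-----------
-----------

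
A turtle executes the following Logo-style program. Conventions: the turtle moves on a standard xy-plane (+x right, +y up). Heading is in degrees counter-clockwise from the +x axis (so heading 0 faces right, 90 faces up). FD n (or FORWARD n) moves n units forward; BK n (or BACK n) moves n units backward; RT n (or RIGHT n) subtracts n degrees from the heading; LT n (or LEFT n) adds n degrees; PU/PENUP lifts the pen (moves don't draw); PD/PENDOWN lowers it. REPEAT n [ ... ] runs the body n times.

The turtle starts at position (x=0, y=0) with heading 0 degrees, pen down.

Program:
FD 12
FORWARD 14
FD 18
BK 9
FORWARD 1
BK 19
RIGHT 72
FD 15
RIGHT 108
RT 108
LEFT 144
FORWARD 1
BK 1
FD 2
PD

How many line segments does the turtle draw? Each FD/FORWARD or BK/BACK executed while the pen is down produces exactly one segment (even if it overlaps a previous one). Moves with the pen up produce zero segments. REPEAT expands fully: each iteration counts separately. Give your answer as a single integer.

Answer: 10

Derivation:
Executing turtle program step by step:
Start: pos=(0,0), heading=0, pen down
FD 12: (0,0) -> (12,0) [heading=0, draw]
FD 14: (12,0) -> (26,0) [heading=0, draw]
FD 18: (26,0) -> (44,0) [heading=0, draw]
BK 9: (44,0) -> (35,0) [heading=0, draw]
FD 1: (35,0) -> (36,0) [heading=0, draw]
BK 19: (36,0) -> (17,0) [heading=0, draw]
RT 72: heading 0 -> 288
FD 15: (17,0) -> (21.635,-14.266) [heading=288, draw]
RT 108: heading 288 -> 180
RT 108: heading 180 -> 72
LT 144: heading 72 -> 216
FD 1: (21.635,-14.266) -> (20.826,-14.854) [heading=216, draw]
BK 1: (20.826,-14.854) -> (21.635,-14.266) [heading=216, draw]
FD 2: (21.635,-14.266) -> (20.017,-15.441) [heading=216, draw]
PD: pen down
Final: pos=(20.017,-15.441), heading=216, 10 segment(s) drawn
Segments drawn: 10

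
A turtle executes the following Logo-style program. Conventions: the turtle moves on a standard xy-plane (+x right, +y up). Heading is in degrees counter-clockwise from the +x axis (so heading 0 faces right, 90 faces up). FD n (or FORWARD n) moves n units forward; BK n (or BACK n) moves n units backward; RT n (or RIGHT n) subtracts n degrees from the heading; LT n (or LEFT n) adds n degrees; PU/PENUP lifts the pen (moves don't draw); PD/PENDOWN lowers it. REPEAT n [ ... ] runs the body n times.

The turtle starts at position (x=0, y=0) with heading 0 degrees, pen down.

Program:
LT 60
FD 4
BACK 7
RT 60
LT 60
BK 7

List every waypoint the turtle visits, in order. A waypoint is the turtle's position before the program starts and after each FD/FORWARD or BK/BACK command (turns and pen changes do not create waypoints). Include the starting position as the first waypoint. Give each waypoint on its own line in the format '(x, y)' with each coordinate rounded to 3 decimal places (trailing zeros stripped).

Executing turtle program step by step:
Start: pos=(0,0), heading=0, pen down
LT 60: heading 0 -> 60
FD 4: (0,0) -> (2,3.464) [heading=60, draw]
BK 7: (2,3.464) -> (-1.5,-2.598) [heading=60, draw]
RT 60: heading 60 -> 0
LT 60: heading 0 -> 60
BK 7: (-1.5,-2.598) -> (-5,-8.66) [heading=60, draw]
Final: pos=(-5,-8.66), heading=60, 3 segment(s) drawn
Waypoints (4 total):
(0, 0)
(2, 3.464)
(-1.5, -2.598)
(-5, -8.66)

Answer: (0, 0)
(2, 3.464)
(-1.5, -2.598)
(-5, -8.66)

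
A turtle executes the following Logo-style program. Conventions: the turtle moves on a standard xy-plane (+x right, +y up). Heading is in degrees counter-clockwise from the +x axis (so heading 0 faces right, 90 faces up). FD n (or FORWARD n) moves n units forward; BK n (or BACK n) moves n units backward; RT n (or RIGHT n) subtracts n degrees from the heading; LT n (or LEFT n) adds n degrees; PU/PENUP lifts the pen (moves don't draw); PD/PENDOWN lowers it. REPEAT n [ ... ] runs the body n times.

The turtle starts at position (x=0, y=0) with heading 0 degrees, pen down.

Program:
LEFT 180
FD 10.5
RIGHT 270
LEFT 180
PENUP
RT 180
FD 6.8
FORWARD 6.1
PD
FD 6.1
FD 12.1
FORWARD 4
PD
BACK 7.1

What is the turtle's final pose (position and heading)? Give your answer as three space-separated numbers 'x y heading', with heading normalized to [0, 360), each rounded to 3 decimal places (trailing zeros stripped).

Executing turtle program step by step:
Start: pos=(0,0), heading=0, pen down
LT 180: heading 0 -> 180
FD 10.5: (0,0) -> (-10.5,0) [heading=180, draw]
RT 270: heading 180 -> 270
LT 180: heading 270 -> 90
PU: pen up
RT 180: heading 90 -> 270
FD 6.8: (-10.5,0) -> (-10.5,-6.8) [heading=270, move]
FD 6.1: (-10.5,-6.8) -> (-10.5,-12.9) [heading=270, move]
PD: pen down
FD 6.1: (-10.5,-12.9) -> (-10.5,-19) [heading=270, draw]
FD 12.1: (-10.5,-19) -> (-10.5,-31.1) [heading=270, draw]
FD 4: (-10.5,-31.1) -> (-10.5,-35.1) [heading=270, draw]
PD: pen down
BK 7.1: (-10.5,-35.1) -> (-10.5,-28) [heading=270, draw]
Final: pos=(-10.5,-28), heading=270, 5 segment(s) drawn

Answer: -10.5 -28 270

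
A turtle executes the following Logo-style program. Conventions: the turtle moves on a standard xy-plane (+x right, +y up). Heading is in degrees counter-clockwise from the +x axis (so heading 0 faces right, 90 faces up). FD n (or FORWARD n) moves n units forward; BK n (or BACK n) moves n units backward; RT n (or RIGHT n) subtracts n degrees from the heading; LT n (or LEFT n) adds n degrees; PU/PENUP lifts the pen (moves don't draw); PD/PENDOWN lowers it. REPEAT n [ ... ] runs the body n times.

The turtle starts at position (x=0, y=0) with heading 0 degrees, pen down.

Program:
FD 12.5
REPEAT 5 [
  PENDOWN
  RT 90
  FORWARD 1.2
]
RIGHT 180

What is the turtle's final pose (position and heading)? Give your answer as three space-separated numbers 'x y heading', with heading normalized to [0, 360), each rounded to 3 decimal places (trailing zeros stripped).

Executing turtle program step by step:
Start: pos=(0,0), heading=0, pen down
FD 12.5: (0,0) -> (12.5,0) [heading=0, draw]
REPEAT 5 [
  -- iteration 1/5 --
  PD: pen down
  RT 90: heading 0 -> 270
  FD 1.2: (12.5,0) -> (12.5,-1.2) [heading=270, draw]
  -- iteration 2/5 --
  PD: pen down
  RT 90: heading 270 -> 180
  FD 1.2: (12.5,-1.2) -> (11.3,-1.2) [heading=180, draw]
  -- iteration 3/5 --
  PD: pen down
  RT 90: heading 180 -> 90
  FD 1.2: (11.3,-1.2) -> (11.3,0) [heading=90, draw]
  -- iteration 4/5 --
  PD: pen down
  RT 90: heading 90 -> 0
  FD 1.2: (11.3,0) -> (12.5,0) [heading=0, draw]
  -- iteration 5/5 --
  PD: pen down
  RT 90: heading 0 -> 270
  FD 1.2: (12.5,0) -> (12.5,-1.2) [heading=270, draw]
]
RT 180: heading 270 -> 90
Final: pos=(12.5,-1.2), heading=90, 6 segment(s) drawn

Answer: 12.5 -1.2 90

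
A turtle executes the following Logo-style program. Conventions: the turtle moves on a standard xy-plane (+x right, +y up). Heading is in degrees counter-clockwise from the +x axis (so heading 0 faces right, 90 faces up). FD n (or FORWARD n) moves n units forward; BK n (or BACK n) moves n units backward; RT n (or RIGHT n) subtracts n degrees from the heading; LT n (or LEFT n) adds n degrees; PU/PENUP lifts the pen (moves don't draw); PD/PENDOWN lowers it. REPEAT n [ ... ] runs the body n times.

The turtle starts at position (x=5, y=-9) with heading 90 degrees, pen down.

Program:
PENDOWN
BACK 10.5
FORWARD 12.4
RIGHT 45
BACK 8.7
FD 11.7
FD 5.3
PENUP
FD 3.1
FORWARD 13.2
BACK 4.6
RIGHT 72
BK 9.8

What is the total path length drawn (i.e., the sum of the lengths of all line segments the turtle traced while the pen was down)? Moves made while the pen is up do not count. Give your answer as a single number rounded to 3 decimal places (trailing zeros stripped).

Answer: 48.6

Derivation:
Executing turtle program step by step:
Start: pos=(5,-9), heading=90, pen down
PD: pen down
BK 10.5: (5,-9) -> (5,-19.5) [heading=90, draw]
FD 12.4: (5,-19.5) -> (5,-7.1) [heading=90, draw]
RT 45: heading 90 -> 45
BK 8.7: (5,-7.1) -> (-1.152,-13.252) [heading=45, draw]
FD 11.7: (-1.152,-13.252) -> (7.121,-4.979) [heading=45, draw]
FD 5.3: (7.121,-4.979) -> (10.869,-1.231) [heading=45, draw]
PU: pen up
FD 3.1: (10.869,-1.231) -> (13.061,0.961) [heading=45, move]
FD 13.2: (13.061,0.961) -> (22.395,10.295) [heading=45, move]
BK 4.6: (22.395,10.295) -> (19.142,7.042) [heading=45, move]
RT 72: heading 45 -> 333
BK 9.8: (19.142,7.042) -> (10.41,11.491) [heading=333, move]
Final: pos=(10.41,11.491), heading=333, 5 segment(s) drawn

Segment lengths:
  seg 1: (5,-9) -> (5,-19.5), length = 10.5
  seg 2: (5,-19.5) -> (5,-7.1), length = 12.4
  seg 3: (5,-7.1) -> (-1.152,-13.252), length = 8.7
  seg 4: (-1.152,-13.252) -> (7.121,-4.979), length = 11.7
  seg 5: (7.121,-4.979) -> (10.869,-1.231), length = 5.3
Total = 48.6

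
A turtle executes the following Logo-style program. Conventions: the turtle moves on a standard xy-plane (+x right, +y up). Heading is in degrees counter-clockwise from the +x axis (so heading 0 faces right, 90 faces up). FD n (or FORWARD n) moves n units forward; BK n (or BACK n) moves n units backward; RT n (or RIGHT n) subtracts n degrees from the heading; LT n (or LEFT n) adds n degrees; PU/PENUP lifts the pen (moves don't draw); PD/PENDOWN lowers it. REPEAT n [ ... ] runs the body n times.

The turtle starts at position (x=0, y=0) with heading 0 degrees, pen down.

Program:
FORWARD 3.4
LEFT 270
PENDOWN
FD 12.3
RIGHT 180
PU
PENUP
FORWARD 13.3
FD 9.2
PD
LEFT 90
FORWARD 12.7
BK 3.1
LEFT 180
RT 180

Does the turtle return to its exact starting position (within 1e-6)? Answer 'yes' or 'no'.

Executing turtle program step by step:
Start: pos=(0,0), heading=0, pen down
FD 3.4: (0,0) -> (3.4,0) [heading=0, draw]
LT 270: heading 0 -> 270
PD: pen down
FD 12.3: (3.4,0) -> (3.4,-12.3) [heading=270, draw]
RT 180: heading 270 -> 90
PU: pen up
PU: pen up
FD 13.3: (3.4,-12.3) -> (3.4,1) [heading=90, move]
FD 9.2: (3.4,1) -> (3.4,10.2) [heading=90, move]
PD: pen down
LT 90: heading 90 -> 180
FD 12.7: (3.4,10.2) -> (-9.3,10.2) [heading=180, draw]
BK 3.1: (-9.3,10.2) -> (-6.2,10.2) [heading=180, draw]
LT 180: heading 180 -> 0
RT 180: heading 0 -> 180
Final: pos=(-6.2,10.2), heading=180, 4 segment(s) drawn

Start position: (0, 0)
Final position: (-6.2, 10.2)
Distance = 11.936; >= 1e-6 -> NOT closed

Answer: no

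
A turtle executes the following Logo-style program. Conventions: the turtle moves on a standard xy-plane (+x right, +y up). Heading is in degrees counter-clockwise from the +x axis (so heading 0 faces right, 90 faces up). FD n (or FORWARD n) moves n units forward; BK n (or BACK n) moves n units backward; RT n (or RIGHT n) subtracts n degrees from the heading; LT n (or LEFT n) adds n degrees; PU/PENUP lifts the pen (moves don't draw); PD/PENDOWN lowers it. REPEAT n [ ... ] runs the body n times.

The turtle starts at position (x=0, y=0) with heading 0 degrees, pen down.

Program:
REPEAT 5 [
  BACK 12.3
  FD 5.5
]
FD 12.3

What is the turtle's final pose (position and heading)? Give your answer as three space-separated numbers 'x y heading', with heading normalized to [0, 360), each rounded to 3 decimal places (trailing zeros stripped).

Answer: -21.7 0 0

Derivation:
Executing turtle program step by step:
Start: pos=(0,0), heading=0, pen down
REPEAT 5 [
  -- iteration 1/5 --
  BK 12.3: (0,0) -> (-12.3,0) [heading=0, draw]
  FD 5.5: (-12.3,0) -> (-6.8,0) [heading=0, draw]
  -- iteration 2/5 --
  BK 12.3: (-6.8,0) -> (-19.1,0) [heading=0, draw]
  FD 5.5: (-19.1,0) -> (-13.6,0) [heading=0, draw]
  -- iteration 3/5 --
  BK 12.3: (-13.6,0) -> (-25.9,0) [heading=0, draw]
  FD 5.5: (-25.9,0) -> (-20.4,0) [heading=0, draw]
  -- iteration 4/5 --
  BK 12.3: (-20.4,0) -> (-32.7,0) [heading=0, draw]
  FD 5.5: (-32.7,0) -> (-27.2,0) [heading=0, draw]
  -- iteration 5/5 --
  BK 12.3: (-27.2,0) -> (-39.5,0) [heading=0, draw]
  FD 5.5: (-39.5,0) -> (-34,0) [heading=0, draw]
]
FD 12.3: (-34,0) -> (-21.7,0) [heading=0, draw]
Final: pos=(-21.7,0), heading=0, 11 segment(s) drawn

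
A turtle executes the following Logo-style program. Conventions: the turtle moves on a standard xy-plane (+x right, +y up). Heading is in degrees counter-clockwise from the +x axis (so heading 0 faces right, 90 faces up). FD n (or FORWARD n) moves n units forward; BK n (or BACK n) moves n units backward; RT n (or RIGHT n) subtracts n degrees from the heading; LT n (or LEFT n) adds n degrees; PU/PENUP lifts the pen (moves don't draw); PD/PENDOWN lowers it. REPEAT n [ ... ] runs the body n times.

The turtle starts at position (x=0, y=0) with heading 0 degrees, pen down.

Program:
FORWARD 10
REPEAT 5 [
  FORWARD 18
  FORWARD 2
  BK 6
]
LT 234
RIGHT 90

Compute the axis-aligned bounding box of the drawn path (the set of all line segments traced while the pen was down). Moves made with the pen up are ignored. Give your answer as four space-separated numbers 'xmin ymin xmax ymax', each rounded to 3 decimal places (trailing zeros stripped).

Executing turtle program step by step:
Start: pos=(0,0), heading=0, pen down
FD 10: (0,0) -> (10,0) [heading=0, draw]
REPEAT 5 [
  -- iteration 1/5 --
  FD 18: (10,0) -> (28,0) [heading=0, draw]
  FD 2: (28,0) -> (30,0) [heading=0, draw]
  BK 6: (30,0) -> (24,0) [heading=0, draw]
  -- iteration 2/5 --
  FD 18: (24,0) -> (42,0) [heading=0, draw]
  FD 2: (42,0) -> (44,0) [heading=0, draw]
  BK 6: (44,0) -> (38,0) [heading=0, draw]
  -- iteration 3/5 --
  FD 18: (38,0) -> (56,0) [heading=0, draw]
  FD 2: (56,0) -> (58,0) [heading=0, draw]
  BK 6: (58,0) -> (52,0) [heading=0, draw]
  -- iteration 4/5 --
  FD 18: (52,0) -> (70,0) [heading=0, draw]
  FD 2: (70,0) -> (72,0) [heading=0, draw]
  BK 6: (72,0) -> (66,0) [heading=0, draw]
  -- iteration 5/5 --
  FD 18: (66,0) -> (84,0) [heading=0, draw]
  FD 2: (84,0) -> (86,0) [heading=0, draw]
  BK 6: (86,0) -> (80,0) [heading=0, draw]
]
LT 234: heading 0 -> 234
RT 90: heading 234 -> 144
Final: pos=(80,0), heading=144, 16 segment(s) drawn

Segment endpoints: x in {0, 10, 24, 28, 30, 38, 42, 44, 52, 56, 58, 66, 70, 72, 80, 84, 86}, y in {0}
xmin=0, ymin=0, xmax=86, ymax=0

Answer: 0 0 86 0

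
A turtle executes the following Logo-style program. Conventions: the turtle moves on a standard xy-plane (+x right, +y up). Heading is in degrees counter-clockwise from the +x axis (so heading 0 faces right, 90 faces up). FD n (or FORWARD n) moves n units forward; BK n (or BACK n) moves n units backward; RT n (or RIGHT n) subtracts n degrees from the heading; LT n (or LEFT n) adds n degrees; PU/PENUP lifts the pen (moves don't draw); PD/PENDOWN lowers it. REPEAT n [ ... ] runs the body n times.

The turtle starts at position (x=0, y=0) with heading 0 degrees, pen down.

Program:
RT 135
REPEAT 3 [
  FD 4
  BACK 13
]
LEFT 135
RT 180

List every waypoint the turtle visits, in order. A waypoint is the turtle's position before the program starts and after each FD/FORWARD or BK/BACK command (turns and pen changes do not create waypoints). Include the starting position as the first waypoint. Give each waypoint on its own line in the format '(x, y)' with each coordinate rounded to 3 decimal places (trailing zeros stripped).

Executing turtle program step by step:
Start: pos=(0,0), heading=0, pen down
RT 135: heading 0 -> 225
REPEAT 3 [
  -- iteration 1/3 --
  FD 4: (0,0) -> (-2.828,-2.828) [heading=225, draw]
  BK 13: (-2.828,-2.828) -> (6.364,6.364) [heading=225, draw]
  -- iteration 2/3 --
  FD 4: (6.364,6.364) -> (3.536,3.536) [heading=225, draw]
  BK 13: (3.536,3.536) -> (12.728,12.728) [heading=225, draw]
  -- iteration 3/3 --
  FD 4: (12.728,12.728) -> (9.899,9.899) [heading=225, draw]
  BK 13: (9.899,9.899) -> (19.092,19.092) [heading=225, draw]
]
LT 135: heading 225 -> 0
RT 180: heading 0 -> 180
Final: pos=(19.092,19.092), heading=180, 6 segment(s) drawn
Waypoints (7 total):
(0, 0)
(-2.828, -2.828)
(6.364, 6.364)
(3.536, 3.536)
(12.728, 12.728)
(9.899, 9.899)
(19.092, 19.092)

Answer: (0, 0)
(-2.828, -2.828)
(6.364, 6.364)
(3.536, 3.536)
(12.728, 12.728)
(9.899, 9.899)
(19.092, 19.092)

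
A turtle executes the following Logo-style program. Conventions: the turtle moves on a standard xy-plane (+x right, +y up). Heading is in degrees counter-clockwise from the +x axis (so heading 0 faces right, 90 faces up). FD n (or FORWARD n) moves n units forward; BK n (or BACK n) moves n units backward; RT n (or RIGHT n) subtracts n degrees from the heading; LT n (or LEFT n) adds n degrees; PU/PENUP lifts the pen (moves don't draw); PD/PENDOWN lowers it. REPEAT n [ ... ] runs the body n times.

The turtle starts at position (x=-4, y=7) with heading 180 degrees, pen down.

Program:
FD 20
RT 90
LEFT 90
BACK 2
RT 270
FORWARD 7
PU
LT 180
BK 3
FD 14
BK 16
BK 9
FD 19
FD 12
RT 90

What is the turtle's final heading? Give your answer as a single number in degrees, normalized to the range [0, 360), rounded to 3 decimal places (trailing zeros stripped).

Answer: 0

Derivation:
Executing turtle program step by step:
Start: pos=(-4,7), heading=180, pen down
FD 20: (-4,7) -> (-24,7) [heading=180, draw]
RT 90: heading 180 -> 90
LT 90: heading 90 -> 180
BK 2: (-24,7) -> (-22,7) [heading=180, draw]
RT 270: heading 180 -> 270
FD 7: (-22,7) -> (-22,0) [heading=270, draw]
PU: pen up
LT 180: heading 270 -> 90
BK 3: (-22,0) -> (-22,-3) [heading=90, move]
FD 14: (-22,-3) -> (-22,11) [heading=90, move]
BK 16: (-22,11) -> (-22,-5) [heading=90, move]
BK 9: (-22,-5) -> (-22,-14) [heading=90, move]
FD 19: (-22,-14) -> (-22,5) [heading=90, move]
FD 12: (-22,5) -> (-22,17) [heading=90, move]
RT 90: heading 90 -> 0
Final: pos=(-22,17), heading=0, 3 segment(s) drawn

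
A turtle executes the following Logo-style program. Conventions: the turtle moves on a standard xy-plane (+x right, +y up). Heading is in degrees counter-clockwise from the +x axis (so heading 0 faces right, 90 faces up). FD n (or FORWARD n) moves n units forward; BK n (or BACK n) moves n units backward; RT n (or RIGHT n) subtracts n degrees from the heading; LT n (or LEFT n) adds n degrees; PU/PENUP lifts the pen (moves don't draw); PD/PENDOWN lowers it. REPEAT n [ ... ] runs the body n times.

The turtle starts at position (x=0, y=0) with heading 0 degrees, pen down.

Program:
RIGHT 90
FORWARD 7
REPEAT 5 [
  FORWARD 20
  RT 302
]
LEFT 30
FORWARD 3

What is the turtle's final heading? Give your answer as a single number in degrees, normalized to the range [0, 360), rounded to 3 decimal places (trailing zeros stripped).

Executing turtle program step by step:
Start: pos=(0,0), heading=0, pen down
RT 90: heading 0 -> 270
FD 7: (0,0) -> (0,-7) [heading=270, draw]
REPEAT 5 [
  -- iteration 1/5 --
  FD 20: (0,-7) -> (0,-27) [heading=270, draw]
  RT 302: heading 270 -> 328
  -- iteration 2/5 --
  FD 20: (0,-27) -> (16.961,-37.598) [heading=328, draw]
  RT 302: heading 328 -> 26
  -- iteration 3/5 --
  FD 20: (16.961,-37.598) -> (34.937,-28.831) [heading=26, draw]
  RT 302: heading 26 -> 84
  -- iteration 4/5 --
  FD 20: (34.937,-28.831) -> (37.027,-8.941) [heading=84, draw]
  RT 302: heading 84 -> 142
  -- iteration 5/5 --
  FD 20: (37.027,-8.941) -> (21.267,3.373) [heading=142, draw]
  RT 302: heading 142 -> 200
]
LT 30: heading 200 -> 230
FD 3: (21.267,3.373) -> (19.339,1.075) [heading=230, draw]
Final: pos=(19.339,1.075), heading=230, 7 segment(s) drawn

Answer: 230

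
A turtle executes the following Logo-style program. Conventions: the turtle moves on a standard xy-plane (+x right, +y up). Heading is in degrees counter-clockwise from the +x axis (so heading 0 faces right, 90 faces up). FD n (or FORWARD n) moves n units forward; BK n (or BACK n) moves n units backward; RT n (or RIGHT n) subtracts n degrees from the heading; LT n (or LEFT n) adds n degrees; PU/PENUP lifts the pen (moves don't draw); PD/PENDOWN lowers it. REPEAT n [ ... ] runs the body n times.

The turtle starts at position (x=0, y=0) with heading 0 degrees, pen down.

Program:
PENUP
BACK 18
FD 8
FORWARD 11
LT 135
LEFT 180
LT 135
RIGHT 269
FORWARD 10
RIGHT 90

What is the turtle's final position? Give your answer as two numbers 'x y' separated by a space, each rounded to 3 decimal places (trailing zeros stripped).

Answer: -8.998 -0.175

Derivation:
Executing turtle program step by step:
Start: pos=(0,0), heading=0, pen down
PU: pen up
BK 18: (0,0) -> (-18,0) [heading=0, move]
FD 8: (-18,0) -> (-10,0) [heading=0, move]
FD 11: (-10,0) -> (1,0) [heading=0, move]
LT 135: heading 0 -> 135
LT 180: heading 135 -> 315
LT 135: heading 315 -> 90
RT 269: heading 90 -> 181
FD 10: (1,0) -> (-8.998,-0.175) [heading=181, move]
RT 90: heading 181 -> 91
Final: pos=(-8.998,-0.175), heading=91, 0 segment(s) drawn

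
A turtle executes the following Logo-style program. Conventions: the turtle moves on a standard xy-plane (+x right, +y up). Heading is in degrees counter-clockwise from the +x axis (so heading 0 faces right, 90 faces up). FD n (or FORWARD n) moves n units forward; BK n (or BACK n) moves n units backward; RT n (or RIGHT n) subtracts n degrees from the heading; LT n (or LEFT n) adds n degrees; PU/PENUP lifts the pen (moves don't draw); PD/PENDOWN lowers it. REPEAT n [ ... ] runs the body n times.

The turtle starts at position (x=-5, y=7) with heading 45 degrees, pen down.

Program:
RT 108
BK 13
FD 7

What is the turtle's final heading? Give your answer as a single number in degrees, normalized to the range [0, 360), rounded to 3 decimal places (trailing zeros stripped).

Executing turtle program step by step:
Start: pos=(-5,7), heading=45, pen down
RT 108: heading 45 -> 297
BK 13: (-5,7) -> (-10.902,18.583) [heading=297, draw]
FD 7: (-10.902,18.583) -> (-7.724,12.346) [heading=297, draw]
Final: pos=(-7.724,12.346), heading=297, 2 segment(s) drawn

Answer: 297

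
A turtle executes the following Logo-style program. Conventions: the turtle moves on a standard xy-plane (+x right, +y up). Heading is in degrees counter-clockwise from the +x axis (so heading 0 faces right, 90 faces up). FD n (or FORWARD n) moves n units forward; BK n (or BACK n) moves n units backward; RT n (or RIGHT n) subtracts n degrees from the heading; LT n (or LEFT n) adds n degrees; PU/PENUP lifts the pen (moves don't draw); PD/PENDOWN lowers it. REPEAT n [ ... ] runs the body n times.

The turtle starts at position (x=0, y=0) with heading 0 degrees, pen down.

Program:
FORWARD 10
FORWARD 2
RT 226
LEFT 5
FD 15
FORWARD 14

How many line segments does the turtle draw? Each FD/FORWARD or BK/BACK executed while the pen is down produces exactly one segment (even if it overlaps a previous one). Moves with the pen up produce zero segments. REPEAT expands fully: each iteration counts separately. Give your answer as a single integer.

Answer: 4

Derivation:
Executing turtle program step by step:
Start: pos=(0,0), heading=0, pen down
FD 10: (0,0) -> (10,0) [heading=0, draw]
FD 2: (10,0) -> (12,0) [heading=0, draw]
RT 226: heading 0 -> 134
LT 5: heading 134 -> 139
FD 15: (12,0) -> (0.679,9.841) [heading=139, draw]
FD 14: (0.679,9.841) -> (-9.887,19.026) [heading=139, draw]
Final: pos=(-9.887,19.026), heading=139, 4 segment(s) drawn
Segments drawn: 4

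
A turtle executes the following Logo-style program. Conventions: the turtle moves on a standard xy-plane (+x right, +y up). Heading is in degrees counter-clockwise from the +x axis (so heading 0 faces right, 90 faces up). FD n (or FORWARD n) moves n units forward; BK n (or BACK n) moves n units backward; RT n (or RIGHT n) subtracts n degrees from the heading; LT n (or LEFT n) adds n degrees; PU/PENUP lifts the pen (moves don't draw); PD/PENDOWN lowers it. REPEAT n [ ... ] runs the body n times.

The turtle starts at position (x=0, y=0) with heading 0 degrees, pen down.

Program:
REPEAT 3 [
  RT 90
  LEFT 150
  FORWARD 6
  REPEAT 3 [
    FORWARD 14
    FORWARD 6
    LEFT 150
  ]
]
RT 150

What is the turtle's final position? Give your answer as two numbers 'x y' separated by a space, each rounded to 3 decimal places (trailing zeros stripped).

Answer: 14.522 2.196

Derivation:
Executing turtle program step by step:
Start: pos=(0,0), heading=0, pen down
REPEAT 3 [
  -- iteration 1/3 --
  RT 90: heading 0 -> 270
  LT 150: heading 270 -> 60
  FD 6: (0,0) -> (3,5.196) [heading=60, draw]
  REPEAT 3 [
    -- iteration 1/3 --
    FD 14: (3,5.196) -> (10,17.321) [heading=60, draw]
    FD 6: (10,17.321) -> (13,22.517) [heading=60, draw]
    LT 150: heading 60 -> 210
    -- iteration 2/3 --
    FD 14: (13,22.517) -> (0.876,15.517) [heading=210, draw]
    FD 6: (0.876,15.517) -> (-4.321,12.517) [heading=210, draw]
    LT 150: heading 210 -> 0
    -- iteration 3/3 --
    FD 14: (-4.321,12.517) -> (9.679,12.517) [heading=0, draw]
    FD 6: (9.679,12.517) -> (15.679,12.517) [heading=0, draw]
    LT 150: heading 0 -> 150
  ]
  -- iteration 2/3 --
  RT 90: heading 150 -> 60
  LT 150: heading 60 -> 210
  FD 6: (15.679,12.517) -> (10.483,9.517) [heading=210, draw]
  REPEAT 3 [
    -- iteration 1/3 --
    FD 14: (10.483,9.517) -> (-1.641,2.517) [heading=210, draw]
    FD 6: (-1.641,2.517) -> (-6.837,-0.483) [heading=210, draw]
    LT 150: heading 210 -> 0
    -- iteration 2/3 --
    FD 14: (-6.837,-0.483) -> (7.163,-0.483) [heading=0, draw]
    FD 6: (7.163,-0.483) -> (13.163,-0.483) [heading=0, draw]
    LT 150: heading 0 -> 150
    -- iteration 3/3 --
    FD 14: (13.163,-0.483) -> (1.038,6.517) [heading=150, draw]
    FD 6: (1.038,6.517) -> (-4.158,9.517) [heading=150, draw]
    LT 150: heading 150 -> 300
  ]
  -- iteration 3/3 --
  RT 90: heading 300 -> 210
  LT 150: heading 210 -> 0
  FD 6: (-4.158,9.517) -> (1.842,9.517) [heading=0, draw]
  REPEAT 3 [
    -- iteration 1/3 --
    FD 14: (1.842,9.517) -> (15.842,9.517) [heading=0, draw]
    FD 6: (15.842,9.517) -> (21.842,9.517) [heading=0, draw]
    LT 150: heading 0 -> 150
    -- iteration 2/3 --
    FD 14: (21.842,9.517) -> (9.718,16.517) [heading=150, draw]
    FD 6: (9.718,16.517) -> (4.522,19.517) [heading=150, draw]
    LT 150: heading 150 -> 300
    -- iteration 3/3 --
    FD 14: (4.522,19.517) -> (11.522,7.392) [heading=300, draw]
    FD 6: (11.522,7.392) -> (14.522,2.196) [heading=300, draw]
    LT 150: heading 300 -> 90
  ]
]
RT 150: heading 90 -> 300
Final: pos=(14.522,2.196), heading=300, 21 segment(s) drawn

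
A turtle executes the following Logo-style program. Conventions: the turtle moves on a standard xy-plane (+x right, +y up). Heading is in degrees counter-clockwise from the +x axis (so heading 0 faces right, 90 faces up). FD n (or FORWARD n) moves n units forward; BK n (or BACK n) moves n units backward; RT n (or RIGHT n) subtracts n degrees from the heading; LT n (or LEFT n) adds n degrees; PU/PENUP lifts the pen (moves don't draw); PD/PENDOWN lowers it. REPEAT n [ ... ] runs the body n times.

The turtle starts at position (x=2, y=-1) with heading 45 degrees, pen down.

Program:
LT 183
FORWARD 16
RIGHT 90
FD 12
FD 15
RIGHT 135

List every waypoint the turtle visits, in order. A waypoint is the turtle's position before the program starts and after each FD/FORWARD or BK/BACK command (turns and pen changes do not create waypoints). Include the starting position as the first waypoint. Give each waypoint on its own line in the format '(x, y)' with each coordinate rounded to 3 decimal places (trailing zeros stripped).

Executing turtle program step by step:
Start: pos=(2,-1), heading=45, pen down
LT 183: heading 45 -> 228
FD 16: (2,-1) -> (-8.706,-12.89) [heading=228, draw]
RT 90: heading 228 -> 138
FD 12: (-8.706,-12.89) -> (-17.624,-4.861) [heading=138, draw]
FD 15: (-17.624,-4.861) -> (-28.771,5.176) [heading=138, draw]
RT 135: heading 138 -> 3
Final: pos=(-28.771,5.176), heading=3, 3 segment(s) drawn
Waypoints (4 total):
(2, -1)
(-8.706, -12.89)
(-17.624, -4.861)
(-28.771, 5.176)

Answer: (2, -1)
(-8.706, -12.89)
(-17.624, -4.861)
(-28.771, 5.176)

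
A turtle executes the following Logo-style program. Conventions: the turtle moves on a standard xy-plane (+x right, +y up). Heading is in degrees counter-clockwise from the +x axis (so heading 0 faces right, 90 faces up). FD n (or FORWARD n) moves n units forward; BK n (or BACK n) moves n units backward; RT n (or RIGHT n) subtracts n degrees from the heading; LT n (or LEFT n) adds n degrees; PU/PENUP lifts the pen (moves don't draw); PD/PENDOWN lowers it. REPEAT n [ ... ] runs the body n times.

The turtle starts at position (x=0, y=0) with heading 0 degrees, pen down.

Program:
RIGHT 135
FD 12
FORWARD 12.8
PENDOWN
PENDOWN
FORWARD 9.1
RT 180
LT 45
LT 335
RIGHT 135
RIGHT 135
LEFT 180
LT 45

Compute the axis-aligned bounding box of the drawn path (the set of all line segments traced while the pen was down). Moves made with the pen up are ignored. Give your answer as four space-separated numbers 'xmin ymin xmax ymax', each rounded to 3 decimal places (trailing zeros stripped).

Executing turtle program step by step:
Start: pos=(0,0), heading=0, pen down
RT 135: heading 0 -> 225
FD 12: (0,0) -> (-8.485,-8.485) [heading=225, draw]
FD 12.8: (-8.485,-8.485) -> (-17.536,-17.536) [heading=225, draw]
PD: pen down
PD: pen down
FD 9.1: (-17.536,-17.536) -> (-23.971,-23.971) [heading=225, draw]
RT 180: heading 225 -> 45
LT 45: heading 45 -> 90
LT 335: heading 90 -> 65
RT 135: heading 65 -> 290
RT 135: heading 290 -> 155
LT 180: heading 155 -> 335
LT 45: heading 335 -> 20
Final: pos=(-23.971,-23.971), heading=20, 3 segment(s) drawn

Segment endpoints: x in {-23.971, -17.536, -8.485, 0}, y in {-23.971, -17.536, -8.485, 0}
xmin=-23.971, ymin=-23.971, xmax=0, ymax=0

Answer: -23.971 -23.971 0 0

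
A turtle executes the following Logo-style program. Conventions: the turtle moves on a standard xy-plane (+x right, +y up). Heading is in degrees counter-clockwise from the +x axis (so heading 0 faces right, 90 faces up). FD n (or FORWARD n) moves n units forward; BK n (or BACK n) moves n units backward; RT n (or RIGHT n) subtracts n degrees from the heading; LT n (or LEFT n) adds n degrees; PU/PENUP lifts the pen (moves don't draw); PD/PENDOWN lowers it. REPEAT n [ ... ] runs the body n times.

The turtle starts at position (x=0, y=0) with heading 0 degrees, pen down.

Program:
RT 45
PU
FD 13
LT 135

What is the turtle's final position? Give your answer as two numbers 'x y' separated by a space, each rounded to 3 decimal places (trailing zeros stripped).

Executing turtle program step by step:
Start: pos=(0,0), heading=0, pen down
RT 45: heading 0 -> 315
PU: pen up
FD 13: (0,0) -> (9.192,-9.192) [heading=315, move]
LT 135: heading 315 -> 90
Final: pos=(9.192,-9.192), heading=90, 0 segment(s) drawn

Answer: 9.192 -9.192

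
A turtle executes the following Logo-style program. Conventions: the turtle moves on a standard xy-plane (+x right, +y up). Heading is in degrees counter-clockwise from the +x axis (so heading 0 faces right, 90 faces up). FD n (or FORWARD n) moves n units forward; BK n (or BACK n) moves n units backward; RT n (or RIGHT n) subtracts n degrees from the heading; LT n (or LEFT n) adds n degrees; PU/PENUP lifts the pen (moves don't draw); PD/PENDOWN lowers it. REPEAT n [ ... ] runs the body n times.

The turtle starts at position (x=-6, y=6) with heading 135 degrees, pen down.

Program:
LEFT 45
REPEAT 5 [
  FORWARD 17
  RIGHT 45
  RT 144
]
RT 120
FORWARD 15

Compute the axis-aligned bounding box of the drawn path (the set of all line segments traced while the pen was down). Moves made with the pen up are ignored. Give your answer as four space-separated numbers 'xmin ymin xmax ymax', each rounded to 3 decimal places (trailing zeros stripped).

Executing turtle program step by step:
Start: pos=(-6,6), heading=135, pen down
LT 45: heading 135 -> 180
REPEAT 5 [
  -- iteration 1/5 --
  FD 17: (-6,6) -> (-23,6) [heading=180, draw]
  RT 45: heading 180 -> 135
  RT 144: heading 135 -> 351
  -- iteration 2/5 --
  FD 17: (-23,6) -> (-6.209,3.341) [heading=351, draw]
  RT 45: heading 351 -> 306
  RT 144: heading 306 -> 162
  -- iteration 3/5 --
  FD 17: (-6.209,3.341) -> (-22.377,8.594) [heading=162, draw]
  RT 45: heading 162 -> 117
  RT 144: heading 117 -> 333
  -- iteration 4/5 --
  FD 17: (-22.377,8.594) -> (-7.23,0.876) [heading=333, draw]
  RT 45: heading 333 -> 288
  RT 144: heading 288 -> 144
  -- iteration 5/5 --
  FD 17: (-7.23,0.876) -> (-20.983,10.868) [heading=144, draw]
  RT 45: heading 144 -> 99
  RT 144: heading 99 -> 315
]
RT 120: heading 315 -> 195
FD 15: (-20.983,10.868) -> (-35.472,6.986) [heading=195, draw]
Final: pos=(-35.472,6.986), heading=195, 6 segment(s) drawn

Segment endpoints: x in {-35.472, -23, -22.377, -20.983, -7.23, -6.209, -6}, y in {0.876, 3.341, 6, 6, 6.986, 8.594, 10.868}
xmin=-35.472, ymin=0.876, xmax=-6, ymax=10.868

Answer: -35.472 0.876 -6 10.868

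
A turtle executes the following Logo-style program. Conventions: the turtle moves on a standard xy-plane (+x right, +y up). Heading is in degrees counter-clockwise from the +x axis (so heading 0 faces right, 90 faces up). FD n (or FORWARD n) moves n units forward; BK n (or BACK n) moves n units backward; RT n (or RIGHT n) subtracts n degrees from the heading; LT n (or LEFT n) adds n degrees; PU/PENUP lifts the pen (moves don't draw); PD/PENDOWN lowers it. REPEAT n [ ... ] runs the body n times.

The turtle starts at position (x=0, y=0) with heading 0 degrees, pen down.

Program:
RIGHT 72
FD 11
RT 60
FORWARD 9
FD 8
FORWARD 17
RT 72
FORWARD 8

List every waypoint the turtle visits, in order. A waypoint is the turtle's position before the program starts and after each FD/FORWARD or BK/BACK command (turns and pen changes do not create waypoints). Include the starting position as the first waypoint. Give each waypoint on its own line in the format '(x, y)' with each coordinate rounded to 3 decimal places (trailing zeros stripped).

Executing turtle program step by step:
Start: pos=(0,0), heading=0, pen down
RT 72: heading 0 -> 288
FD 11: (0,0) -> (3.399,-10.462) [heading=288, draw]
RT 60: heading 288 -> 228
FD 9: (3.399,-10.462) -> (-2.623,-17.15) [heading=228, draw]
FD 8: (-2.623,-17.15) -> (-7.976,-23.095) [heading=228, draw]
FD 17: (-7.976,-23.095) -> (-19.351,-35.729) [heading=228, draw]
RT 72: heading 228 -> 156
FD 8: (-19.351,-35.729) -> (-26.66,-32.475) [heading=156, draw]
Final: pos=(-26.66,-32.475), heading=156, 5 segment(s) drawn
Waypoints (6 total):
(0, 0)
(3.399, -10.462)
(-2.623, -17.15)
(-7.976, -23.095)
(-19.351, -35.729)
(-26.66, -32.475)

Answer: (0, 0)
(3.399, -10.462)
(-2.623, -17.15)
(-7.976, -23.095)
(-19.351, -35.729)
(-26.66, -32.475)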